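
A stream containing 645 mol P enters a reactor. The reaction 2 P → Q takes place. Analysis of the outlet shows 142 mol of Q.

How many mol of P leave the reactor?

361 mol

For Q: n = n₀ + 1ξ → 142 = 0 + 1ξ, giving ξ = 142 mol.
Outlet amounts (n = n₀ + ν ξ):
  P: 645 − 2(142) = 361
  Q: 0 + 1(142) = 142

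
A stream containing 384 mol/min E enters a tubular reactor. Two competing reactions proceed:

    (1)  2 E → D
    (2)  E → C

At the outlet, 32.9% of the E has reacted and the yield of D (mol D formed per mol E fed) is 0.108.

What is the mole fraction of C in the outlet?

Yield of D: 1ξ₁ / 384 = 0.108 → ξ₁ = 41.47 mol/min.
Conversion of E: 2ξ₁ + 1ξ₂ = 0.329 × 384 = 126.3 → ξ₂ = 43.39 mol/min.
Outlet amounts (n = n₀ + Σ ν·ξ):
  E: 384 − 2(41.47) − 1(43.39) = 257.7
  D: 0 + 1(41.47) = 41.47
  C: 0 + 1(43.39) = 43.39
Total out = 342.5 mol/min; y_C = 43.39 / 342.5 = 0.1267.

0.127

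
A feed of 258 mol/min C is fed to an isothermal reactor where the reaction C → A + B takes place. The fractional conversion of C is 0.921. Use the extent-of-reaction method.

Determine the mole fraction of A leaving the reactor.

0.479

C reacted = 0.921 × 258 = 237.6 mol/min; ν_C = −1, so ξ = 237.6/1 = 237.6 mol/min.
Outlet amounts (n = n₀ + ν ξ):
  C: 258 − 1(237.6) = 20.38
  A: 0 + 1(237.6) = 237.6
  B: 0 + 1(237.6) = 237.6
Total out = 495.6 mol/min; y_A = 237.6 / 495.6 = 0.4794.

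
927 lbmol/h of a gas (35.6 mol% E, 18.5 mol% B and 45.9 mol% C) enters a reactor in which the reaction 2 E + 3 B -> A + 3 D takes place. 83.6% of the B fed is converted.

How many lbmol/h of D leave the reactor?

143 lbmol/h

B reacted = 0.836 × 171.5 = 143.4 lbmol/h; ν_B = −3, so ξ = 143.4/3 = 47.79 lbmol/h.
Outlet amounts (n = n₀ + ν ξ):
  E: 330 − 2(47.79) = 234.4
  B: 171.5 − 3(47.79) = 28.13
  A: 0 + 1(47.79) = 47.79
  D: 0 + 3(47.79) = 143.4
  C: 425.5 (inert)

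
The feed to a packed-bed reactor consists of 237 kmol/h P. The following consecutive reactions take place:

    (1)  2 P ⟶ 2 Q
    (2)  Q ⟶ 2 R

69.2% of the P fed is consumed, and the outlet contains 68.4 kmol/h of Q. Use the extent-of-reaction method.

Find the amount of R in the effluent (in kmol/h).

191 kmol/h

Conversion of P: P consumed = 2ξ₁ = 0.692 × 237 → ξ₁ = 82 kmol/h.
Q balance: n_Q = 0 + 2ξ₁ − 1ξ₂ = 68.4 → ξ₂ = (2·82 − 68.4)/1 = 95.6 kmol/h.
Outlet amounts (n = n₀ + Σ ν·ξ):
  P: 237 − 2(82) = 73
  Q: 0 + 2(82) − 1(95.6) = 68.4
  R: 0 + 2(95.6) = 191.2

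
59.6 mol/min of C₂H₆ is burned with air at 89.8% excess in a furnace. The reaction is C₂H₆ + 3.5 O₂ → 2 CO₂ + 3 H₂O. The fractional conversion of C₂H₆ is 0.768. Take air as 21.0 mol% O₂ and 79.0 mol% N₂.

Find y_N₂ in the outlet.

Stoichiometric O₂ = 3.5 × 59.6 = 208.6 mol/min; O₂ fed = 208.6 × 1.898 = 395.9 mol/min.
N₂ fed = 395.9 × 79/21 = 1489 mol/min.
Fuel reacted = 0.768 × 59.6 → ξ = 45.77 mol/min.
Outlet (n = n₀ + ν ξ):
  C₂H₆: 59.6 − 1(45.77) = 13.83
  O₂: 395.9 − 3.5(45.77) = 235.7
  N₂: 1489 (inert)
  CO₂: 0 + 2(45.77) = 91.55
  H₂O: 0 + 3(45.77) = 137.3
Total out = 1968 mol/min; y_N₂ = 1489 / 1968 = 0.7569.

0.757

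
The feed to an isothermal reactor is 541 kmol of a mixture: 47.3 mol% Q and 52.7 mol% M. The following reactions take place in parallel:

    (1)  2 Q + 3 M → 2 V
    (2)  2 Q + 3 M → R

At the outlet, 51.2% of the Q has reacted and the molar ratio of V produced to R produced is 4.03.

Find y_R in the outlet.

0.0673

Conversion of Q: Q consumed = 0.512 × 255.9 = 131 kmol = 2ξ₁ + 2ξ₂.
Selectivity: 2ξ₁ / (1ξ₂) = 4.03 → ξ₁ = 2.015 ξ₂.
Substitute: (2·2.015 + 2) ξ₂ = 131 → ξ₂ = 21.73 kmol, ξ₁ = 43.78 kmol.
Outlet amounts (n = n₀ + Σ ν·ξ):
  Q: 255.9 − 2(43.78) − 2(21.73) = 124.9
  M: 285.1 − 3(43.78) − 3(21.73) = 88.58
  V: 0 + 2(43.78) = 87.56
  R: 0 + 1(21.73) = 21.73
Total out = 322.7 kmol; y_R = 21.73 / 322.7 = 0.06732.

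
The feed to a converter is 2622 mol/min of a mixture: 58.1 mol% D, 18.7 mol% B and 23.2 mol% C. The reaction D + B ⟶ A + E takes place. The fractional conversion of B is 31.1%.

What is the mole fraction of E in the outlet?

B reacted = 0.311 × 490.3 = 152.5 mol/min; ν_B = −1, so ξ = 152.5/1 = 152.5 mol/min.
Outlet amounts (n = n₀ + ν ξ):
  D: 1523 − 1(152.5) = 1371
  B: 490.3 − 1(152.5) = 337.8
  A: 0 + 1(152.5) = 152.5
  E: 0 + 1(152.5) = 152.5
  C: 608.3 (inert)
Total out = 2622 mol/min; y_E = 152.5 / 2622 = 0.05816.

0.0582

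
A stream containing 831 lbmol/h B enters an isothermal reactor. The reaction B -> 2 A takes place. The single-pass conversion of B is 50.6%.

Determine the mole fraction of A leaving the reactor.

0.672

B reacted = 0.506 × 831 = 420.5 lbmol/h; ν_B = −1, so ξ = 420.5/1 = 420.5 lbmol/h.
Outlet amounts (n = n₀ + ν ξ):
  B: 831 − 1(420.5) = 410.5
  A: 0 + 2(420.5) = 841
Total out = 1251 lbmol/h; y_A = 841 / 1251 = 0.672.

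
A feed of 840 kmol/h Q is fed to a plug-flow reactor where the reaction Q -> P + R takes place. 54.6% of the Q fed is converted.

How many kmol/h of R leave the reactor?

Q reacted = 0.546 × 840 = 458.6 kmol/h; ν_Q = −1, so ξ = 458.6/1 = 458.6 kmol/h.
Outlet amounts (n = n₀ + ν ξ):
  Q: 840 − 1(458.6) = 381.4
  P: 0 + 1(458.6) = 458.6
  R: 0 + 1(458.6) = 458.6

459 kmol/h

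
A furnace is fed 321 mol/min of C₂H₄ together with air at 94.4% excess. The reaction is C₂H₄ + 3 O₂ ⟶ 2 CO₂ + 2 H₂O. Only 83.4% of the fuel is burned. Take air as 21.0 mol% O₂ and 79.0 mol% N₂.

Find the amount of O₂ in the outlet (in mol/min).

Stoichiometric O₂ = 3 × 321 = 963 mol/min; O₂ fed = 963 × 1.944 = 1872 mol/min.
N₂ fed = 1872 × 79/21 = 7043 mol/min.
Fuel reacted = 0.834 × 321 → ξ = 267.7 mol/min.
Outlet (n = n₀ + ν ξ):
  C₂H₄: 321 − 1(267.7) = 53.29
  O₂: 1872 − 3(267.7) = 1069
  N₂: 7043 (inert)
  CO₂: 0 + 2(267.7) = 535.4
  H₂O: 0 + 2(267.7) = 535.4

1070 mol/min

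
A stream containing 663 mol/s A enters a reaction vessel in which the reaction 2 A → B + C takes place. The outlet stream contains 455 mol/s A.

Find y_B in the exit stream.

0.157

For A: n = n₀ − 2ξ → 455 = 663 − 2ξ, giving ξ = 104 mol/s.
Outlet amounts (n = n₀ + ν ξ):
  A: 663 − 2(104) = 455
  B: 0 + 1(104) = 104
  C: 0 + 1(104) = 104
Total out = 663 mol/s; y_B = 104 / 663 = 0.1569.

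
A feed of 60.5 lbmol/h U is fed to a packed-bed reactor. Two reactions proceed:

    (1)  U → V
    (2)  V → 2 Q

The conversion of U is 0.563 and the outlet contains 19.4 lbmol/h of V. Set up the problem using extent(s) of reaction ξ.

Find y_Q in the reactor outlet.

0.39

Conversion of U: U consumed = 1ξ₁ = 0.563 × 60.5 → ξ₁ = 34.06 lbmol/h.
V balance: n_V = 0 + 1ξ₁ − 1ξ₂ = 19.4 → ξ₂ = (1·34.06 − 19.4)/1 = 14.66 lbmol/h.
Outlet amounts (n = n₀ + Σ ν·ξ):
  U: 60.5 − 1(34.06) = 26.44
  V: 0 + 1(34.06) − 1(14.66) = 19.4
  Q: 0 + 2(14.66) = 29.32
Total out = 75.16 lbmol/h; y_Q = 29.32 / 75.16 = 0.3901.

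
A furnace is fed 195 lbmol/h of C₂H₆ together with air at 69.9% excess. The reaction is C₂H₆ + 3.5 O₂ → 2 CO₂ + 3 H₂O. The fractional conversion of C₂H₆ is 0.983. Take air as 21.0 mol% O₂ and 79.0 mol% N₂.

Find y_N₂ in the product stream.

0.75

Stoichiometric O₂ = 3.5 × 195 = 682.5 lbmol/h; O₂ fed = 682.5 × 1.699 = 1160 lbmol/h.
N₂ fed = 1160 × 79/21 = 4362 lbmol/h.
Fuel reacted = 0.983 × 195 → ξ = 191.7 lbmol/h.
Outlet (n = n₀ + ν ξ):
  C₂H₆: 195 − 1(191.7) = 3.315
  O₂: 1160 − 3.5(191.7) = 488.7
  N₂: 4362 (inert)
  CO₂: 0 + 2(191.7) = 383.4
  H₂O: 0 + 3(191.7) = 575.1
Total out = 5813 lbmol/h; y_N₂ = 4362 / 5813 = 0.7505.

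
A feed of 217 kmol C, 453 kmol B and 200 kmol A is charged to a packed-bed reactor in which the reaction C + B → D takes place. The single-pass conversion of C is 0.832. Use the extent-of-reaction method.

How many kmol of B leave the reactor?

272 kmol

C reacted = 0.832 × 217 = 180.5 kmol; ν_C = −1, so ξ = 180.5/1 = 180.5 kmol.
Outlet amounts (n = n₀ + ν ξ):
  C: 217 − 1(180.5) = 36.46
  B: 453 − 1(180.5) = 272.5
  D: 0 + 1(180.5) = 180.5
  A: 200 (inert)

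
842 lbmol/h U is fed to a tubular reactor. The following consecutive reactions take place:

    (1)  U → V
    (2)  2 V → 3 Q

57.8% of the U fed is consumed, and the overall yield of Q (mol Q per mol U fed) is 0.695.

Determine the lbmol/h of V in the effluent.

Conversion of U: U consumed = 1ξ₁ = 0.578 × 842 → ξ₁ = 486.7 lbmol/h.
Yield of Q: 3ξ₂ / 842 = 0.695 → ξ₂ = 195.1 lbmol/h.
Outlet amounts (n = n₀ + Σ ν·ξ):
  U: 842 − 1(486.7) = 355.3
  V: 0 + 1(486.7) − 2(195.1) = 96.55
  Q: 0 + 3(195.1) = 585.2

96.5 lbmol/h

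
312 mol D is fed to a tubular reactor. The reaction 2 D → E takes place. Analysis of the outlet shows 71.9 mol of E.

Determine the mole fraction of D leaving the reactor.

0.701

For E: n = n₀ + 1ξ → 71.9 = 0 + 1ξ, giving ξ = 71.9 mol.
Outlet amounts (n = n₀ + ν ξ):
  D: 312 − 2(71.9) = 168.2
  E: 0 + 1(71.9) = 71.9
Total out = 240.1 mol; y_D = 168.2 / 240.1 = 0.7005.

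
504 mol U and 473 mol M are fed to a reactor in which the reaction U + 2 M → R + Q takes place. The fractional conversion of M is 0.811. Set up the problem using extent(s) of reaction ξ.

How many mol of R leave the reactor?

M reacted = 0.811 × 473 = 383.6 mol; ν_M = −2, so ξ = 383.6/2 = 191.8 mol.
Outlet amounts (n = n₀ + ν ξ):
  U: 504 − 1(191.8) = 312.2
  M: 473 − 2(191.8) = 89.4
  R: 0 + 1(191.8) = 191.8
  Q: 0 + 1(191.8) = 191.8

192 mol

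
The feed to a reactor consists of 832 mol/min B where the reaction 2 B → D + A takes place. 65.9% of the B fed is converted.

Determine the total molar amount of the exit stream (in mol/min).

B reacted = 0.659 × 832 = 548.3 mol/min; ν_B = −2, so ξ = 548.3/2 = 274.1 mol/min.
Outlet amounts (n = n₀ + ν ξ):
  B: 832 − 2(274.1) = 283.7
  D: 0 + 1(274.1) = 274.1
  A: 0 + 1(274.1) = 274.1
Total out = 283.7 + 274.1 + 274.1 = 832 mol/min.

832 mol/min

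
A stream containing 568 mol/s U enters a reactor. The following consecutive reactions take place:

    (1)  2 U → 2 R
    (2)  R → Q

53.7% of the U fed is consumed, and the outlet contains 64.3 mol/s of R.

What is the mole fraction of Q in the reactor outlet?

Conversion of U: U consumed = 2ξ₁ = 0.537 × 568 → ξ₁ = 152.5 mol/s.
R balance: n_R = 0 + 2ξ₁ − 1ξ₂ = 64.3 → ξ₂ = (2·152.5 − 64.3)/1 = 240.7 mol/s.
Outlet amounts (n = n₀ + Σ ν·ξ):
  U: 568 − 2(152.5) = 263
  R: 0 + 2(152.5) − 1(240.7) = 64.3
  Q: 0 + 1(240.7) = 240.7
Total out = 568 mol/s; y_Q = 240.7 / 568 = 0.4238.

0.424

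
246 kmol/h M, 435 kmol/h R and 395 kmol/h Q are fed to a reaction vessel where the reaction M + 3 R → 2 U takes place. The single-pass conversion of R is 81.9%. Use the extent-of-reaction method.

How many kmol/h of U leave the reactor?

R reacted = 0.819 × 435 = 356.3 kmol/h; ν_R = −3, so ξ = 356.3/3 = 118.8 kmol/h.
Outlet amounts (n = n₀ + ν ξ):
  M: 246 − 1(118.8) = 127.2
  R: 435 − 3(118.8) = 78.74
  U: 0 + 2(118.8) = 237.5
  Q: 395 (inert)

238 kmol/h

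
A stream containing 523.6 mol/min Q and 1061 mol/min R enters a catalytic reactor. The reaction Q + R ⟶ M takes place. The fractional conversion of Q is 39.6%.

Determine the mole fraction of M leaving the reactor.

Q reacted = 0.396 × 523.6 = 207.3 mol/min; ν_Q = −1, so ξ = 207.3/1 = 207.3 mol/min.
Outlet amounts (n = n₀ + ν ξ):
  Q: 523.6 − 1(207.3) = 316.3
  R: 1061 − 1(207.3) = 853.7
  M: 0 + 1(207.3) = 207.3
Total out = 1377 mol/min; y_M = 207.3 / 1377 = 0.1505.

0.151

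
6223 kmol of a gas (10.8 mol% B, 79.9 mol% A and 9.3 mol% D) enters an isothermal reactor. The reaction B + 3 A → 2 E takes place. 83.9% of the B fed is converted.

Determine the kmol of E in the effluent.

1130 kmol

B reacted = 0.839 × 672.1 = 563.9 kmol; ν_B = −1, so ξ = 563.9/1 = 563.9 kmol.
Outlet amounts (n = n₀ + ν ξ):
  B: 672.1 − 1(563.9) = 108.2
  A: 4972 − 3(563.9) = 3281
  E: 0 + 2(563.9) = 1128
  D: 578.7 (inert)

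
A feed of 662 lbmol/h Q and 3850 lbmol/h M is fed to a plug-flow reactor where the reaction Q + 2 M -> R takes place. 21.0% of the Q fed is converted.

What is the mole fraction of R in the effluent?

Q reacted = 0.21 × 662 = 139 lbmol/h; ν_Q = −1, so ξ = 139/1 = 139 lbmol/h.
Outlet amounts (n = n₀ + ν ξ):
  Q: 662 − 1(139) = 523
  M: 3850 − 2(139) = 3572
  R: 0 + 1(139) = 139
Total out = 4234 lbmol/h; y_R = 139 / 4234 = 0.03283.

0.0328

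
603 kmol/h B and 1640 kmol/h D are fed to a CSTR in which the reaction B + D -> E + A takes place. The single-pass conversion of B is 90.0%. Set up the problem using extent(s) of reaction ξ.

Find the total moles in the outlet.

2240 kmol/h

B reacted = 0.9 × 603 = 542.7 kmol/h; ν_B = −1, so ξ = 542.7/1 = 542.7 kmol/h.
Outlet amounts (n = n₀ + ν ξ):
  B: 603 − 1(542.7) = 60.3
  D: 1640 − 1(542.7) = 1097
  E: 0 + 1(542.7) = 542.7
  A: 0 + 1(542.7) = 542.7
Total out = 60.3 + 1097 + 542.7 + 542.7 = 2243 kmol/h.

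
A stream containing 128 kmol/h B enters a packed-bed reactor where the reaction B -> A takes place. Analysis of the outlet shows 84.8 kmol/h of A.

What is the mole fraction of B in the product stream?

For A: n = n₀ + 1ξ → 84.8 = 0 + 1ξ, giving ξ = 84.8 kmol/h.
Outlet amounts (n = n₀ + ν ξ):
  B: 128 − 1(84.8) = 43.2
  A: 0 + 1(84.8) = 84.8
Total out = 128 kmol/h; y_B = 43.2 / 128 = 0.3375.

0.338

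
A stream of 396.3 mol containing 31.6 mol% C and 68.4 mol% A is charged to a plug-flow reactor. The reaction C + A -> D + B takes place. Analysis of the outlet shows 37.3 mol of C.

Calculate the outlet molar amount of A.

For C: n = n₀ − 1ξ → 37.3 = 125.2 − 1ξ, giving ξ = 87.93 mol.
Outlet amounts (n = n₀ + ν ξ):
  C: 125.2 − 1(87.93) = 37.3
  A: 271.1 − 1(87.93) = 183.1
  D: 0 + 1(87.93) = 87.93
  B: 0 + 1(87.93) = 87.93

183 mol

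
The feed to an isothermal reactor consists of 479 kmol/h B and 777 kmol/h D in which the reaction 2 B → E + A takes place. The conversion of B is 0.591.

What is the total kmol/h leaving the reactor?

1260 kmol/h

B reacted = 0.591 × 479 = 283.1 kmol/h; ν_B = −2, so ξ = 283.1/2 = 141.5 kmol/h.
Outlet amounts (n = n₀ + ν ξ):
  B: 479 − 2(141.5) = 195.9
  E: 0 + 1(141.5) = 141.5
  A: 0 + 1(141.5) = 141.5
  D: 777 (inert)
Total out = 195.9 + 141.5 + 141.5 + 777 = 1256 kmol/h.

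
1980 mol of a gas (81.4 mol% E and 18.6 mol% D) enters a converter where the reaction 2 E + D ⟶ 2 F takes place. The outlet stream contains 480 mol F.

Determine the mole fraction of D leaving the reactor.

For F: n = n₀ + 2ξ → 480 = 0 + 2ξ, giving ξ = 240 mol.
Outlet amounts (n = n₀ + ν ξ):
  E: 1612 − 2(240) = 1132
  D: 368.3 − 1(240) = 128.3
  F: 0 + 2(240) = 480
Total out = 1740 mol; y_D = 128.3 / 1740 = 0.07372.

0.0737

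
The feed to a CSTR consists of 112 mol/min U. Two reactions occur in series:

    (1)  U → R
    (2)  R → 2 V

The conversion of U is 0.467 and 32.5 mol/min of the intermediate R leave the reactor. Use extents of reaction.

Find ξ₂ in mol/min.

Conversion of U: U consumed = 1ξ₁ = 0.467 × 112 → ξ₁ = 52.3 mol/min.
R balance: n_R = 0 + 1ξ₁ − 1ξ₂ = 32.5 → ξ₂ = (1·52.3 − 32.5)/1 = 19.8 mol/min.
Outlet amounts (n = n₀ + Σ ν·ξ):
  U: 112 − 1(52.3) = 59.7
  R: 0 + 1(52.3) − 1(19.8) = 32.5
  V: 0 + 2(19.8) = 39.61

ξ₂ = 19.8 mol/min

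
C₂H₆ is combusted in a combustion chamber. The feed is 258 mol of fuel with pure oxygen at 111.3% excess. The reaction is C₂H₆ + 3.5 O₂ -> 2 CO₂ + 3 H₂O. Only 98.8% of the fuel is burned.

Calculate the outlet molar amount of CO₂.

510 mol

Stoichiometric O₂ = 3.5 × 258 = 903 mol; O₂ fed = 903 × 2.113 = 1908 mol.
Fuel reacted = 0.988 × 258 → ξ = 254.9 mol.
Outlet (n = n₀ + ν ξ):
  C₂H₆: 258 − 1(254.9) = 3.096
  O₂: 1908 − 3.5(254.9) = 1016
  CO₂: 0 + 2(254.9) = 509.8
  H₂O: 0 + 3(254.9) = 764.7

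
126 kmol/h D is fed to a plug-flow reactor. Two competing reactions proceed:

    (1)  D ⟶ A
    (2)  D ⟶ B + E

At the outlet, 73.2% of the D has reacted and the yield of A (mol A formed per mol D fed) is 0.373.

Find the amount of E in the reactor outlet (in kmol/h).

45.2 kmol/h

Yield of A: 1ξ₁ / 126 = 0.373 → ξ₁ = 47 kmol/h.
Conversion of D: 1ξ₁ + 1ξ₂ = 0.732 × 126 = 92.23 → ξ₂ = 45.23 kmol/h.
Outlet amounts (n = n₀ + Σ ν·ξ):
  D: 126 − 1(47) − 1(45.23) = 33.77
  A: 0 + 1(47) = 47
  B: 0 + 1(45.23) = 45.23
  E: 0 + 1(45.23) = 45.23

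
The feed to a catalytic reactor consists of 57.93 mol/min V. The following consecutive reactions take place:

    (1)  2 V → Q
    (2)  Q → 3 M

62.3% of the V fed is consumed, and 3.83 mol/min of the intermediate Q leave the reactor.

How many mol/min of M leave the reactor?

42.6 mol/min

Conversion of V: V consumed = 2ξ₁ = 0.623 × 57.93 → ξ₁ = 18.05 mol/min.
Q balance: n_Q = 0 + 1ξ₁ − 1ξ₂ = 3.83 → ξ₂ = (1·18.05 − 3.83)/1 = 14.22 mol/min.
Outlet amounts (n = n₀ + Σ ν·ξ):
  V: 57.93 − 2(18.05) = 21.84
  Q: 0 + 1(18.05) − 1(14.22) = 3.83
  M: 0 + 3(14.22) = 42.65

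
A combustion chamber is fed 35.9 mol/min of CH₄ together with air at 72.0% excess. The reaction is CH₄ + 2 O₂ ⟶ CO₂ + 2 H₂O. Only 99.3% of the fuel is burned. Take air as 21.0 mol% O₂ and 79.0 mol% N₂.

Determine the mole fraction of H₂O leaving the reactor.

Stoichiometric O₂ = 2 × 35.9 = 71.8 mol/min; O₂ fed = 71.8 × 1.720 = 123.5 mol/min.
N₂ fed = 123.5 × 79/21 = 464.6 mol/min.
Fuel reacted = 0.993 × 35.9 → ξ = 35.65 mol/min.
Outlet (n = n₀ + ν ξ):
  CH₄: 35.9 − 1(35.65) = 0.2513
  O₂: 123.5 − 2(35.65) = 52.2
  N₂: 464.6 (inert)
  CO₂: 0 + 1(35.65) = 35.65
  H₂O: 0 + 2(35.65) = 71.3
Total out = 624 mol/min; y_H₂O = 71.3 / 624 = 0.1143.

0.114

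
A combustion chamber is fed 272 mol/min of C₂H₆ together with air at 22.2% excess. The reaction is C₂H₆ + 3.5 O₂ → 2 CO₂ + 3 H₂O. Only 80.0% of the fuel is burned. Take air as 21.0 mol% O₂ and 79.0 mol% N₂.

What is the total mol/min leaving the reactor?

5920 mol/min

Stoichiometric O₂ = 3.5 × 272 = 952 mol/min; O₂ fed = 952 × 1.222 = 1163 mol/min.
N₂ fed = 1163 × 79/21 = 4376 mol/min.
Fuel reacted = 0.8 × 272 → ξ = 217.6 mol/min.
Outlet (n = n₀ + ν ξ):
  C₂H₆: 272 − 1(217.6) = 54.4
  O₂: 1163 − 3.5(217.6) = 401.7
  N₂: 4376 (inert)
  CO₂: 0 + 2(217.6) = 435.2
  H₂O: 0 + 3(217.6) = 652.8
Total out = 54.4 + 401.7 + 4376 + 435.2 + 652.8 = 5921 mol/min.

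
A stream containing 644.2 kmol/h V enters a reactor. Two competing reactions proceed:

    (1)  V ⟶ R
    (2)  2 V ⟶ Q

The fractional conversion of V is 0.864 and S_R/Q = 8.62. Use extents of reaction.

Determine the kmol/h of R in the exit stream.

Conversion of V: V consumed = 0.864 × 644.2 = 556.6 kmol/h = 1ξ₁ + 2ξ₂.
Selectivity: 1ξ₁ / (1ξ₂) = 8.62 → ξ₁ = 8.62 ξ₂.
Substitute: (1·8.62 + 2) ξ₂ = 556.6 → ξ₂ = 52.41 kmol/h, ξ₁ = 451.8 kmol/h.
Outlet amounts (n = n₀ + Σ ν·ξ):
  V: 644.2 − 1(451.8) − 2(52.41) = 87.61
  R: 0 + 1(451.8) = 451.8
  Q: 0 + 1(52.41) = 52.41

452 kmol/h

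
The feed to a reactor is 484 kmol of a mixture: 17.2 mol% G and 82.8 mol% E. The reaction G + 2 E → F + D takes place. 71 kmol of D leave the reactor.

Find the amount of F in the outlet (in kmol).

For D: n = n₀ + 1ξ → 71 = 0 + 1ξ, giving ξ = 71 kmol.
Outlet amounts (n = n₀ + ν ξ):
  G: 83.25 − 1(71) = 12.25
  E: 400.8 − 2(71) = 258.8
  F: 0 + 1(71) = 71
  D: 0 + 1(71) = 71

71 kmol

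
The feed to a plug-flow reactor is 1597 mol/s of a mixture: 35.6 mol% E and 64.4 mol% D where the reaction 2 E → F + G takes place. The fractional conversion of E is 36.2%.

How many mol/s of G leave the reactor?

E reacted = 0.362 × 568.5 = 205.8 mol/s; ν_E = −2, so ξ = 205.8/2 = 102.9 mol/s.
Outlet amounts (n = n₀ + ν ξ):
  E: 568.5 − 2(102.9) = 362.7
  F: 0 + 1(102.9) = 102.9
  G: 0 + 1(102.9) = 102.9
  D: 1028 (inert)

103 mol/s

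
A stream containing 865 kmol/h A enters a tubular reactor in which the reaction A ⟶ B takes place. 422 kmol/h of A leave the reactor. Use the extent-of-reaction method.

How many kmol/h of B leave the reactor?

443 kmol/h

For A: n = n₀ − 1ξ → 422 = 865 − 1ξ, giving ξ = 443 kmol/h.
Outlet amounts (n = n₀ + ν ξ):
  A: 865 − 1(443) = 422
  B: 0 + 1(443) = 443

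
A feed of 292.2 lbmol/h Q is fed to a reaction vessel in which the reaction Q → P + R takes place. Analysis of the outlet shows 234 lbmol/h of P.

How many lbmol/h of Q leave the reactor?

For P: n = n₀ + 1ξ → 234 = 0 + 1ξ, giving ξ = 234 lbmol/h.
Outlet amounts (n = n₀ + ν ξ):
  Q: 292.2 − 1(234) = 58.2
  P: 0 + 1(234) = 234
  R: 0 + 1(234) = 234

58.2 lbmol/h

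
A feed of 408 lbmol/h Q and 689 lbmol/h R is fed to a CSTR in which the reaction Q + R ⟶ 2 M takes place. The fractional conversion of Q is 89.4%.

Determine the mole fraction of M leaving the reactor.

0.665

Q reacted = 0.894 × 408 = 364.8 lbmol/h; ν_Q = −1, so ξ = 364.8/1 = 364.8 lbmol/h.
Outlet amounts (n = n₀ + ν ξ):
  Q: 408 − 1(364.8) = 43.25
  R: 689 − 1(364.8) = 324.2
  M: 0 + 2(364.8) = 729.5
Total out = 1097 lbmol/h; y_M = 729.5 / 1097 = 0.665.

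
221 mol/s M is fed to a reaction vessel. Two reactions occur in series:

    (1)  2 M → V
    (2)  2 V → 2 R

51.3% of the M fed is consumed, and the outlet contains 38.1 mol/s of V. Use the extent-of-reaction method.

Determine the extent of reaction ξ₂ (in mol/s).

Conversion of M: M consumed = 2ξ₁ = 0.513 × 221 → ξ₁ = 56.69 mol/s.
V balance: n_V = 0 + 1ξ₁ − 2ξ₂ = 38.1 → ξ₂ = (1·56.69 − 38.1)/2 = 9.293 mol/s.
Outlet amounts (n = n₀ + Σ ν·ξ):
  M: 221 − 2(56.69) = 107.6
  V: 0 + 1(56.69) − 2(9.293) = 38.1
  R: 0 + 2(9.293) = 18.59

ξ₂ = 9.29 mol/s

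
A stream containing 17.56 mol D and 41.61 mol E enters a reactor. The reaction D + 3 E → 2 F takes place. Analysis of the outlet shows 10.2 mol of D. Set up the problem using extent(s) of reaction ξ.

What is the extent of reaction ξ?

For D: n = n₀ − 1ξ → 10.2 = 17.56 − 1ξ, giving ξ = 7.36 mol.
Outlet amounts (n = n₀ + ν ξ):
  D: 17.56 − 1(7.36) = 10.2
  E: 41.61 − 3(7.36) = 19.53
  F: 0 + 2(7.36) = 14.72

ξ = 7.36 mol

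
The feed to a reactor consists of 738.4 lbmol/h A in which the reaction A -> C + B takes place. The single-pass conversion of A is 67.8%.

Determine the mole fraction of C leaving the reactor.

A reacted = 0.678 × 738.4 = 500.6 lbmol/h; ν_A = −1, so ξ = 500.6/1 = 500.6 lbmol/h.
Outlet amounts (n = n₀ + ν ξ):
  A: 738.4 − 1(500.6) = 237.8
  C: 0 + 1(500.6) = 500.6
  B: 0 + 1(500.6) = 500.6
Total out = 1239 lbmol/h; y_C = 500.6 / 1239 = 0.4041.

0.404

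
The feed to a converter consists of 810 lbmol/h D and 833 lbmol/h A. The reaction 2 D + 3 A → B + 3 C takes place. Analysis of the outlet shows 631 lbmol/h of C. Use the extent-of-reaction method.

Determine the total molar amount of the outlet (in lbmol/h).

For C: n = n₀ + 3ξ → 631 = 0 + 3ξ, giving ξ = 210.3 lbmol/h.
Outlet amounts (n = n₀ + ν ξ):
  D: 810 − 2(210.3) = 389.3
  A: 833 − 3(210.3) = 202
  B: 0 + 1(210.3) = 210.3
  C: 0 + 3(210.3) = 631
Total out = 389.3 + 202 + 210.3 + 631 = 1433 lbmol/h.

1430 lbmol/h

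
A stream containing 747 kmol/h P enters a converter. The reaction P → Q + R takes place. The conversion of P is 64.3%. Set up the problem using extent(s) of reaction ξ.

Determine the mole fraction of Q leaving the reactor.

P reacted = 0.643 × 747 = 480.3 kmol/h; ν_P = −1, so ξ = 480.3/1 = 480.3 kmol/h.
Outlet amounts (n = n₀ + ν ξ):
  P: 747 − 1(480.3) = 266.7
  Q: 0 + 1(480.3) = 480.3
  R: 0 + 1(480.3) = 480.3
Total out = 1227 kmol/h; y_Q = 480.3 / 1227 = 0.3914.

0.391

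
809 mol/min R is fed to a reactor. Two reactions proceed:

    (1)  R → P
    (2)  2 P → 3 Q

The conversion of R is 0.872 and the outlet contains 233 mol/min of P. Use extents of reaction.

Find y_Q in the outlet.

Conversion of R: R consumed = 1ξ₁ = 0.872 × 809 → ξ₁ = 705.4 mol/min.
P balance: n_P = 0 + 1ξ₁ − 2ξ₂ = 233 → ξ₂ = (1·705.4 − 233)/2 = 236.2 mol/min.
Outlet amounts (n = n₀ + Σ ν·ξ):
  R: 809 − 1(705.4) = 103.6
  P: 0 + 1(705.4) − 2(236.2) = 233
  Q: 0 + 3(236.2) = 708.7
Total out = 1045 mol/min; y_Q = 708.7 / 1045 = 0.678.

0.678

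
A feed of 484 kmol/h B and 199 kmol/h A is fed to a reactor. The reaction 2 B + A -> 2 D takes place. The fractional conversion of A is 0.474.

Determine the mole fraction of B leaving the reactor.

0.502

A reacted = 0.474 × 199 = 94.33 kmol/h; ν_A = −1, so ξ = 94.33/1 = 94.33 kmol/h.
Outlet amounts (n = n₀ + ν ξ):
  B: 484 − 2(94.33) = 295.3
  A: 199 − 1(94.33) = 104.7
  D: 0 + 2(94.33) = 188.7
Total out = 588.7 kmol/h; y_B = 295.3 / 588.7 = 0.5017.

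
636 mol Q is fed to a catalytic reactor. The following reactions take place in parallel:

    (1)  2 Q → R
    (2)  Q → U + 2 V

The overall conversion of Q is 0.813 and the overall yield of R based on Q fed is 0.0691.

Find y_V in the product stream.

0.592

Yield of R: 1ξ₁ / 636 = 0.0691 → ξ₁ = 43.95 mol.
Conversion of Q: 2ξ₁ + 1ξ₂ = 0.813 × 636 = 517.1 → ξ₂ = 429.2 mol.
Outlet amounts (n = n₀ + Σ ν·ξ):
  Q: 636 − 2(43.95) − 1(429.2) = 118.9
  R: 0 + 1(43.95) = 43.95
  U: 0 + 1(429.2) = 429.2
  V: 0 + 2(429.2) = 858.3
Total out = 1450 mol; y_V = 858.3 / 1450 = 0.5918.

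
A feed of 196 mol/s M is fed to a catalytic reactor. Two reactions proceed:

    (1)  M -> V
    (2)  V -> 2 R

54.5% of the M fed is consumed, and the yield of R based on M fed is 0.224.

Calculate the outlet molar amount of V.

Conversion of M: M consumed = 1ξ₁ = 0.545 × 196 → ξ₁ = 106.8 mol/s.
Yield of R: 2ξ₂ / 196 = 0.224 → ξ₂ = 21.95 mol/s.
Outlet amounts (n = n₀ + Σ ν·ξ):
  M: 196 − 1(106.8) = 89.18
  V: 0 + 1(106.8) − 1(21.95) = 84.87
  R: 0 + 2(21.95) = 43.9

84.9 mol/s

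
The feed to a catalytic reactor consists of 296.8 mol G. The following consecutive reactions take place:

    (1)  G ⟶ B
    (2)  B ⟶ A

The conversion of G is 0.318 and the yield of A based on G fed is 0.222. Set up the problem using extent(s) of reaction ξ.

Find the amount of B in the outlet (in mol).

28.5 mol

Conversion of G: G consumed = 1ξ₁ = 0.318 × 296.8 → ξ₁ = 94.38 mol.
Yield of A: 1ξ₂ / 296.8 = 0.222 → ξ₂ = 65.89 mol.
Outlet amounts (n = n₀ + Σ ν·ξ):
  G: 296.8 − 1(94.38) = 202.4
  B: 0 + 1(94.38) − 1(65.89) = 28.49
  A: 0 + 1(65.89) = 65.89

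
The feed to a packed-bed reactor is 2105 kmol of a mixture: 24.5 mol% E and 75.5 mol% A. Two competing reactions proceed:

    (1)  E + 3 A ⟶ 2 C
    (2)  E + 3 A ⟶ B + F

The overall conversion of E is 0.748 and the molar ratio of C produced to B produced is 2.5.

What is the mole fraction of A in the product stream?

0.324

Conversion of E: E consumed = 0.748 × 515.7 = 385.8 kmol = 1ξ₁ + 1ξ₂.
Selectivity: 2ξ₁ / (1ξ₂) = 2.5 → ξ₁ = 1.25 ξ₂.
Substitute: (1·1.25 + 1) ξ₂ = 385.8 → ξ₂ = 171.4 kmol, ξ₁ = 214.3 kmol.
Outlet amounts (n = n₀ + Σ ν·ξ):
  E: 515.7 − 1(214.3) − 1(171.4) = 130
  A: 1589 − 3(214.3) − 3(171.4) = 432
  C: 0 + 2(214.3) = 428.6
  B: 0 + 1(171.4) = 171.4
  F: 0 + 1(171.4) = 171.4
Total out = 1333 kmol; y_A = 432 / 1333 = 0.324.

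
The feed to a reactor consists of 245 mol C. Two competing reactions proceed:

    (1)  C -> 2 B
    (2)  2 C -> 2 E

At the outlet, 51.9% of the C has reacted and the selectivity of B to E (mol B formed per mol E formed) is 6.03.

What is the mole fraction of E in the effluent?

0.093

Conversion of C: C consumed = 0.519 × 245 = 127.2 mol = 1ξ₁ + 2ξ₂.
Selectivity: 2ξ₁ / (2ξ₂) = 6.03 → ξ₁ = 6.03 ξ₂.
Substitute: (1·6.03 + 2) ξ₂ = 127.2 → ξ₂ = 15.83 mol, ξ₁ = 95.49 mol.
Outlet amounts (n = n₀ + Σ ν·ξ):
  C: 245 − 1(95.49) − 2(15.83) = 117.8
  B: 0 + 2(95.49) = 191
  E: 0 + 2(15.83) = 31.67
Total out = 340.5 mol; y_E = 31.67 / 340.5 = 0.09301.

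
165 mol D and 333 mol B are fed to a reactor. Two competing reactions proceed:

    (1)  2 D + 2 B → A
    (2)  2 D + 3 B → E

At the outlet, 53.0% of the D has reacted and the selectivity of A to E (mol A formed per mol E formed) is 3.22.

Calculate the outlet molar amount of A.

33.4 mol

Conversion of D: D consumed = 0.53 × 165 = 87.45 mol = 2ξ₁ + 2ξ₂.
Selectivity: 1ξ₁ / (1ξ₂) = 3.22 → ξ₁ = 3.22 ξ₂.
Substitute: (2·3.22 + 2) ξ₂ = 87.45 → ξ₂ = 10.36 mol, ξ₁ = 33.36 mol.
Outlet amounts (n = n₀ + Σ ν·ξ):
  D: 165 − 2(33.36) − 2(10.36) = 77.55
  B: 333 − 2(33.36) − 3(10.36) = 235.2
  A: 0 + 1(33.36) = 33.36
  E: 0 + 1(10.36) = 10.36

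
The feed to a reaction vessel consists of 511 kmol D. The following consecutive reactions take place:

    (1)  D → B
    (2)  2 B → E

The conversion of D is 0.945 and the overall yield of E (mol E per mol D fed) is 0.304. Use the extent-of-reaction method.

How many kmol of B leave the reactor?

Conversion of D: D consumed = 1ξ₁ = 0.945 × 511 → ξ₁ = 482.9 kmol.
Yield of E: 1ξ₂ / 511 = 0.304 → ξ₂ = 155.3 kmol.
Outlet amounts (n = n₀ + Σ ν·ξ):
  D: 511 − 1(482.9) = 28.11
  B: 0 + 1(482.9) − 2(155.3) = 172.2
  E: 0 + 1(155.3) = 155.3

172 kmol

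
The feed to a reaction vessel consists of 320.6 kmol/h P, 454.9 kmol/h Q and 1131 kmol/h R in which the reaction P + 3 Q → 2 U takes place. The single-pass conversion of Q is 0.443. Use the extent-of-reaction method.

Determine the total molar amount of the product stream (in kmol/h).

1770 kmol/h

Q reacted = 0.443 × 454.9 = 201.5 kmol/h; ν_Q = −3, so ξ = 201.5/3 = 67.17 kmol/h.
Outlet amounts (n = n₀ + ν ξ):
  P: 320.6 − 1(67.17) = 253.4
  Q: 454.9 − 3(67.17) = 253.4
  U: 0 + 2(67.17) = 134.3
  R: 1131 (inert)
Total out = 253.4 + 253.4 + 134.3 + 1131 = 1772 kmol/h.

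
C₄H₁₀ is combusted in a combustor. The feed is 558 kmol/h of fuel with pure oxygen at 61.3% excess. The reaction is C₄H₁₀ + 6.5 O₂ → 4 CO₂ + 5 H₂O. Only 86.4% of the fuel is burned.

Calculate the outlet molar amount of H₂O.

Stoichiometric O₂ = 6.5 × 558 = 3627 kmol/h; O₂ fed = 3627 × 1.613 = 5850 kmol/h.
Fuel reacted = 0.864 × 558 → ξ = 482.1 kmol/h.
Outlet (n = n₀ + ν ξ):
  C₄H₁₀: 558 − 1(482.1) = 75.89
  O₂: 5850 − 6.5(482.1) = 2717
  CO₂: 0 + 4(482.1) = 1928
  H₂O: 0 + 5(482.1) = 2411

2410 kmol/h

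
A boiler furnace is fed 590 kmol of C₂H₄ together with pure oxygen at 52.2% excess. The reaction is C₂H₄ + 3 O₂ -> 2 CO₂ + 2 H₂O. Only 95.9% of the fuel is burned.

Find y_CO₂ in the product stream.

Stoichiometric O₂ = 3 × 590 = 1770 kmol; O₂ fed = 1770 × 1.522 = 2694 kmol.
Fuel reacted = 0.959 × 590 → ξ = 565.8 kmol.
Outlet (n = n₀ + ν ξ):
  C₂H₄: 590 − 1(565.8) = 24.19
  O₂: 2694 − 3(565.8) = 996.5
  CO₂: 0 + 2(565.8) = 1132
  H₂O: 0 + 2(565.8) = 1132
Total out = 3284 kmol; y_CO₂ = 1132 / 3284 = 0.3446.

0.345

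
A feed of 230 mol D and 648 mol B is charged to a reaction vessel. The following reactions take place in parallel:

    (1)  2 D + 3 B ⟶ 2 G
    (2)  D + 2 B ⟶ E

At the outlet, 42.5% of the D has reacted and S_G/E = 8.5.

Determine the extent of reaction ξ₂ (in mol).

ξ₂ = 10.3 mol

Conversion of D: D consumed = 0.425 × 230 = 97.75 mol = 2ξ₁ + 1ξ₂.
Selectivity: 2ξ₁ / (1ξ₂) = 8.5 → ξ₁ = 4.25 ξ₂.
Substitute: (2·4.25 + 1) ξ₂ = 97.75 → ξ₂ = 10.29 mol, ξ₁ = 43.73 mol.
Outlet amounts (n = n₀ + Σ ν·ξ):
  D: 230 − 2(43.73) − 1(10.29) = 132.2
  B: 648 − 3(43.73) − 2(10.29) = 496.2
  G: 0 + 2(43.73) = 87.46
  E: 0 + 1(10.29) = 10.29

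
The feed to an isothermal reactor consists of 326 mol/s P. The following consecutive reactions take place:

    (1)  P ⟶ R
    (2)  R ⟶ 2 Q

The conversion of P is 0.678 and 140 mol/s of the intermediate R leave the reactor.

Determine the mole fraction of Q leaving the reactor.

0.398

Conversion of P: P consumed = 1ξ₁ = 0.678 × 326 → ξ₁ = 221 mol/s.
R balance: n_R = 0 + 1ξ₁ − 1ξ₂ = 140 → ξ₂ = (1·221 − 140)/1 = 81.03 mol/s.
Outlet amounts (n = n₀ + Σ ν·ξ):
  P: 326 − 1(221) = 105
  R: 0 + 1(221) − 1(81.03) = 140
  Q: 0 + 2(81.03) = 162.1
Total out = 407 mol/s; y_Q = 162.1 / 407 = 0.3981.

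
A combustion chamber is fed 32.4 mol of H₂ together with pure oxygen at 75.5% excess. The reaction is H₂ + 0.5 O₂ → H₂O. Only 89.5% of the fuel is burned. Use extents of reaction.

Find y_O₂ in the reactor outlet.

Stoichiometric O₂ = 0.5 × 32.4 = 16.2 mol; O₂ fed = 16.2 × 1.755 = 28.43 mol.
Fuel reacted = 0.895 × 32.4 → ξ = 29 mol.
Outlet (n = n₀ + ν ξ):
  H₂: 32.4 − 1(29) = 3.402
  O₂: 28.43 − 0.5(29) = 13.93
  H₂O: 0 + 1(29) = 29
Total out = 46.33 mol; y_O₂ = 13.93 / 46.33 = 0.3007.

0.301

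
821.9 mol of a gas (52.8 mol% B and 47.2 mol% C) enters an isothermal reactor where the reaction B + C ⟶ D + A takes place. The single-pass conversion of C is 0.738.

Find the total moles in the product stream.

C reacted = 0.738 × 387.9 = 286.3 mol; ν_C = −1, so ξ = 286.3/1 = 286.3 mol.
Outlet amounts (n = n₀ + ν ξ):
  B: 434 − 1(286.3) = 147.7
  C: 387.9 − 1(286.3) = 101.6
  D: 0 + 1(286.3) = 286.3
  A: 0 + 1(286.3) = 286.3
Total out = 147.7 + 101.6 + 286.3 + 286.3 = 821.9 mol.

822 mol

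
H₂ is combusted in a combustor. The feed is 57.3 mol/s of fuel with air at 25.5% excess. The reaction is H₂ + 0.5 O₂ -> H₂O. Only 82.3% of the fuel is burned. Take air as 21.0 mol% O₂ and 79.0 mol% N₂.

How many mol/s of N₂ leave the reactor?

135 mol/s

Stoichiometric O₂ = 0.5 × 57.3 = 28.65 mol/s; O₂ fed = 28.65 × 1.255 = 35.96 mol/s.
N₂ fed = 35.96 × 79/21 = 135.3 mol/s.
Fuel reacted = 0.823 × 57.3 → ξ = 47.16 mol/s.
Outlet (n = n₀ + ν ξ):
  H₂: 57.3 − 1(47.16) = 10.14
  O₂: 35.96 − 0.5(47.16) = 12.38
  N₂: 135.3 (inert)
  H₂O: 0 + 1(47.16) = 47.16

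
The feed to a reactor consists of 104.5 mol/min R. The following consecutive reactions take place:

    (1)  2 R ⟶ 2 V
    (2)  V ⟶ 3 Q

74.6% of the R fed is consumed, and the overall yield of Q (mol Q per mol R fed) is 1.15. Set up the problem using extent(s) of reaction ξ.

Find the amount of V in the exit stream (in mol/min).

37.9 mol/min

Conversion of R: R consumed = 2ξ₁ = 0.746 × 104.5 → ξ₁ = 38.98 mol/min.
Yield of Q: 3ξ₂ / 104.5 = 1.15 → ξ₂ = 40.06 mol/min.
Outlet amounts (n = n₀ + Σ ν·ξ):
  R: 104.5 − 2(38.98) = 26.54
  V: 0 + 2(38.98) − 1(40.06) = 37.9
  Q: 0 + 3(40.06) = 120.2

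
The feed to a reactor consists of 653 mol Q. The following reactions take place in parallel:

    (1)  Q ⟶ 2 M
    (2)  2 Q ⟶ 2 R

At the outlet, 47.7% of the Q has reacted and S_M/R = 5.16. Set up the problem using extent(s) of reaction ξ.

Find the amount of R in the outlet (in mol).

Conversion of Q: Q consumed = 0.477 × 653 = 311.5 mol = 1ξ₁ + 2ξ₂.
Selectivity: 2ξ₁ / (2ξ₂) = 5.16 → ξ₁ = 5.16 ξ₂.
Substitute: (1·5.16 + 2) ξ₂ = 311.5 → ξ₂ = 43.5 mol, ξ₁ = 224.5 mol.
Outlet amounts (n = n₀ + Σ ν·ξ):
  Q: 653 − 1(224.5) − 2(43.5) = 341.5
  M: 0 + 2(224.5) = 449
  R: 0 + 2(43.5) = 87.01

87 mol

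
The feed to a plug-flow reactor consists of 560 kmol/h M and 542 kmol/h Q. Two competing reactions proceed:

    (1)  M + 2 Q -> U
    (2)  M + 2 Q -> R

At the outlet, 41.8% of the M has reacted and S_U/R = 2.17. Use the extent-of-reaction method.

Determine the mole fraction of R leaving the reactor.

Conversion of M: M consumed = 0.418 × 560 = 234.1 kmol/h = 1ξ₁ + 1ξ₂.
Selectivity: 1ξ₁ / (1ξ₂) = 2.17 → ξ₁ = 2.17 ξ₂.
Substitute: (1·2.17 + 1) ξ₂ = 234.1 → ξ₂ = 73.84 kmol/h, ξ₁ = 160.2 kmol/h.
Outlet amounts (n = n₀ + Σ ν·ξ):
  M: 560 − 1(160.2) − 1(73.84) = 325.9
  Q: 542 − 2(160.2) − 2(73.84) = 73.84
  U: 0 + 1(160.2) = 160.2
  R: 0 + 1(73.84) = 73.84
Total out = 633.8 kmol/h; y_R = 73.84 / 633.8 = 0.1165.

0.116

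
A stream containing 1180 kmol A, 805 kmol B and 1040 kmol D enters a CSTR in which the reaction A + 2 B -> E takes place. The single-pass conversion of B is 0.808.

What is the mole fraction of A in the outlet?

B reacted = 0.808 × 805 = 650.4 kmol; ν_B = −2, so ξ = 650.4/2 = 325.2 kmol.
Outlet amounts (n = n₀ + ν ξ):
  A: 1180 − 1(325.2) = 854.8
  B: 805 − 2(325.2) = 154.6
  E: 0 + 1(325.2) = 325.2
  D: 1040 (inert)
Total out = 2375 kmol; y_A = 854.8 / 2375 = 0.36.

0.36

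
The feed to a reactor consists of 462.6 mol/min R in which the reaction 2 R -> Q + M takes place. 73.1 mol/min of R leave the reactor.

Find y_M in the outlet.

For R: n = n₀ − 2ξ → 73.1 = 462.6 − 2ξ, giving ξ = 194.8 mol/min.
Outlet amounts (n = n₀ + ν ξ):
  R: 462.6 − 2(194.8) = 73.1
  Q: 0 + 1(194.8) = 194.8
  M: 0 + 1(194.8) = 194.8
Total out = 462.6 mol/min; y_M = 194.8 / 462.6 = 0.421.

0.421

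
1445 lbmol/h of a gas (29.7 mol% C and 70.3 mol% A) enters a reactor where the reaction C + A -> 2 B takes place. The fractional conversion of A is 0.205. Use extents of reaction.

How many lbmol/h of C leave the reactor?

A reacted = 0.205 × 1016 = 208.2 lbmol/h; ν_A = −1, so ξ = 208.2/1 = 208.2 lbmol/h.
Outlet amounts (n = n₀ + ν ξ):
  C: 429.2 − 1(208.2) = 220.9
  A: 1016 − 1(208.2) = 807.6
  B: 0 + 2(208.2) = 416.5

221 lbmol/h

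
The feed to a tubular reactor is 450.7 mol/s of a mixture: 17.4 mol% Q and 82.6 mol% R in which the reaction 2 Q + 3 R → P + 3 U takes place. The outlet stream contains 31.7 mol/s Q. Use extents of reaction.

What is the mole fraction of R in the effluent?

For Q: n = n₀ − 2ξ → 31.7 = 78.42 − 2ξ, giving ξ = 23.36 mol/s.
Outlet amounts (n = n₀ + ν ξ):
  Q: 78.42 − 2(23.36) = 31.7
  R: 372.3 − 3(23.36) = 302.2
  P: 0 + 1(23.36) = 23.36
  U: 0 + 3(23.36) = 70.08
Total out = 427.3 mol/s; y_R = 302.2 / 427.3 = 0.7072.

0.707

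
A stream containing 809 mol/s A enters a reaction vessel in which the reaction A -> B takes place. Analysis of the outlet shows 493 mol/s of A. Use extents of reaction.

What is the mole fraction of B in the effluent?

0.391

For A: n = n₀ − 1ξ → 493 = 809 − 1ξ, giving ξ = 316 mol/s.
Outlet amounts (n = n₀ + ν ξ):
  A: 809 − 1(316) = 493
  B: 0 + 1(316) = 316
Total out = 809 mol/s; y_B = 316 / 809 = 0.3906.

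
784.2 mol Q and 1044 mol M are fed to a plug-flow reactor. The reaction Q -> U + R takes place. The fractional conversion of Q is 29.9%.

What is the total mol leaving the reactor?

Q reacted = 0.299 × 784.2 = 234.5 mol; ν_Q = −1, so ξ = 234.5/1 = 234.5 mol.
Outlet amounts (n = n₀ + ν ξ):
  Q: 784.2 − 1(234.5) = 549.7
  U: 0 + 1(234.5) = 234.5
  R: 0 + 1(234.5) = 234.5
  M: 1044 (inert)
Total out = 549.7 + 234.5 + 234.5 + 1044 = 2063 mol.

2060 mol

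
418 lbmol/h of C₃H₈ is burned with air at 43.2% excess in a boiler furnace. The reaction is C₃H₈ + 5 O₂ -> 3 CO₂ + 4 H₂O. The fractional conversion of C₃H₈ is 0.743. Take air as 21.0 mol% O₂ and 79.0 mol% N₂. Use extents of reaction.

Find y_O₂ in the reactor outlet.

0.0961

Stoichiometric O₂ = 5 × 418 = 2090 lbmol/h; O₂ fed = 2090 × 1.432 = 2993 lbmol/h.
N₂ fed = 2993 × 79/21 = 11260 lbmol/h.
Fuel reacted = 0.743 × 418 → ξ = 310.6 lbmol/h.
Outlet (n = n₀ + ν ξ):
  C₃H₈: 418 − 1(310.6) = 107.4
  O₂: 2993 − 5(310.6) = 1440
  N₂: 11260 (inert)
  CO₂: 0 + 3(310.6) = 931.7
  H₂O: 0 + 4(310.6) = 1242
Total out = 14980 lbmol/h; y_O₂ = 1440 / 14980 = 0.09613.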